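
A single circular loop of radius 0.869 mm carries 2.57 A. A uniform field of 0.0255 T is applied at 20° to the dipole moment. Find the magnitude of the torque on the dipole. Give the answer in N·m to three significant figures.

Magnetic moment m = IA = Iπa² = (2.57)·π·(8.69×10⁻⁴)² = 6.097×10⁻⁶ A·m².
Torque on a magnetic dipole: τ = mB sinθ.
τ = (6.097×10⁻⁶)(0.0255)·sin20° = 5.318×10⁻⁸ N·m.

τ ≈ 5.32×10⁻⁸ N·m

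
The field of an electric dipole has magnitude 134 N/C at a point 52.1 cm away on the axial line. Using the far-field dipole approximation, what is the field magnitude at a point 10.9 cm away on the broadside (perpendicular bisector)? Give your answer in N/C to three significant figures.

E ≈ 7320 N/C

Dipole fields scale as 1/r³ in the far field.
The axial field is twice the equatorial field at the same r, so the geometry factor is 1/2.
E₂ = E₁ · (1/2) · (r₁/r₂)³ = 134 · 0.5 · (52.1/10.9)³.
(r₁/r₂)³ = (4.78)³ = 109.2.
E₂ ≈ 7317 N/C.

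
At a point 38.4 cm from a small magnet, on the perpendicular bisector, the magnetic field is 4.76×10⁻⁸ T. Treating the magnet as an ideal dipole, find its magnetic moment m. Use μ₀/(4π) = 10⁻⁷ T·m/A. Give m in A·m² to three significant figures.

In the equatorial plane B = (μ₀/4π)·m/r³, so m = Br³·4π/(μ₀).
m = (4.76×10⁻⁸)·(0.384)³ / (10⁻⁷) = 0.02695 A·m².

m ≈ 0.0270 A·m²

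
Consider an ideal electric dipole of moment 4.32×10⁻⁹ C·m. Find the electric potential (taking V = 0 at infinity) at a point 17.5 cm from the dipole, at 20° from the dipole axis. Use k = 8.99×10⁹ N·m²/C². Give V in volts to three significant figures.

The dipole potential is V = kp cosθ / r².
V = (8.99×10⁹)(4.32×10⁻⁹)·cos20° / (0.175)² = 1192 V.

V ≈ 1190 V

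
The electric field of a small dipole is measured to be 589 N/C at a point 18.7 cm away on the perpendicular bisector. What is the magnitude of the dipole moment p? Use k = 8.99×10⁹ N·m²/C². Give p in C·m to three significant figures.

In the equatorial plane E = kp/r³, so p = Er³/(k).
p = (589)·(0.187)³ / (8.99×10⁹) = 4.284×10⁻¹⁰ C·m.

p ≈ 4.28×10⁻¹⁰ C·m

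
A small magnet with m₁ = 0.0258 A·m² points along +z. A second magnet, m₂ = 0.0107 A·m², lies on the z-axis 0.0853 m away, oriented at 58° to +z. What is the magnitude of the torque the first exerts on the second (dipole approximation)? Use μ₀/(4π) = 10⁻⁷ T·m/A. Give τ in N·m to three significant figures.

Dipole B is on the axis of dipole A, so B₁ there is axial: B₁ = (μ₀/4π)·2m₁/r³ along +z.
B₁ = 2(10⁻⁷)(0.0258)/(0.0853)³ = 8.314×10⁻⁶ T.
τ = m₂ B₁ sinθ.
τ = (0.0107)(8.314×10⁻⁶)·sin58° = 7.544×10⁻⁸ N·m.

τ ≈ 7.54×10⁻⁸ N·m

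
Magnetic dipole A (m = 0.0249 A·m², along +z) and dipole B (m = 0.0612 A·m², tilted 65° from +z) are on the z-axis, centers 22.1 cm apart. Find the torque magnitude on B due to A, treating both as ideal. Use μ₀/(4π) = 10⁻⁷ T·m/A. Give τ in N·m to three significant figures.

τ ≈ 2.56×10⁻⁸ N·m

Dipole B is on the axis of dipole A, so B₁ there is axial: B₁ = (μ₀/4π)·2m₁/r³ along +z.
B₁ = 2(10⁻⁷)(0.0249)/(0.221)³ = 4.614×10⁻⁷ T.
τ = m₂ B₁ sinθ.
τ = (0.0612)(4.614×10⁻⁷)·sin65° = 2.559×10⁻⁸ N·m.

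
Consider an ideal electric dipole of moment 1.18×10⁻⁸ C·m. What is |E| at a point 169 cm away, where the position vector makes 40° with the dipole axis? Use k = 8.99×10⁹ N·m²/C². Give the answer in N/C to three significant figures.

At angle θ the dipole field magnitude is E = (kp/r³)·√(1 + 3cos²θ).
kp/r³ = (8.99×10⁹)(1.18×10⁻⁸) / (1.69)³ = 21.98 N/C.
√(1 + 3cos²40°) = √(1 + 3·0.5868) = √2.7605 ≈ 1.6615.
E ≈ 21.98 × 1.661 = 36.52 N/C.

E ≈ 36.5 N/C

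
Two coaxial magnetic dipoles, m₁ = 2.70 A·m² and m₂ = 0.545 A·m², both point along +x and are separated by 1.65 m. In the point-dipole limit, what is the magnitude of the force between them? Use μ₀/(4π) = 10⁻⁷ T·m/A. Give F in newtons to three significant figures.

F ≈ 1.19×10⁻⁷ N

On-axis B of dipole 1: B = (μ₀/4π)·2m₁/r³. Force on dipole 2: F = m₂·dB/dr.
dB/dr = −(μ₀/4π)·6m₁/r⁴, so |F| = (μ₀/4π)·6m₁m₂/r⁴.
F = 6(10⁻⁷)(2.70)(0.545)/(1.65)⁴ = 1.191×10⁻⁷ N.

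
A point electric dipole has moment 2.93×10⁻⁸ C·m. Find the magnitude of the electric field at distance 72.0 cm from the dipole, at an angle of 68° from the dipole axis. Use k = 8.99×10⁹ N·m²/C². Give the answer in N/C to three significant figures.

At angle θ the dipole field magnitude is E = (kp/r³)·√(1 + 3cos²θ).
kp/r³ = (8.99×10⁹)(2.93×10⁻⁸) / (0.720)³ = 705.7 N/C.
√(1 + 3cos²68°) = √(1 + 3·0.1403) = √1.4210 ≈ 1.1921.
E ≈ 705.7 × 1.192 = 841.3 N/C.

E ≈ 841 N/C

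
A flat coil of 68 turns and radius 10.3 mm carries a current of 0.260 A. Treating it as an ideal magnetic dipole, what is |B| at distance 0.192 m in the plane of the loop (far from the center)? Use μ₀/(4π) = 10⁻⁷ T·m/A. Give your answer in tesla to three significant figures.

m = NIA = NIπa² = 68·(0.260)·π·(0.0103)² = 0.005893 A·m².
In the equatorial plane B = (μ₀/4π)·m/r³ (half the axial value).
B = (10⁻⁷)·(0.005893) / (0.192)³ = 8.326×10⁻⁸ T.

B ≈ 8.33×10⁻⁸ T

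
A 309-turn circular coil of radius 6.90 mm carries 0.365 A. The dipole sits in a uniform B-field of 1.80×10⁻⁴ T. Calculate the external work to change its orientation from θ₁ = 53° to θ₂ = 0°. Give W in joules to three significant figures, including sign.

W ≈ -1.21×10⁻⁶ J

m = NIA = NIπa² = 309·(0.365)·π·(0.00690)² = 0.01687 A·m².
W_ext = ΔU = −mB cosθ₂ + mB cosθ₁ = mB(cosθ₁ − cosθ₂).
W = (0.01687)(1.80×10⁻⁴)·(cos53° − cos0°) = (3.037×10⁻⁶)·(-0.3982) = -1.209×10⁻⁶ J.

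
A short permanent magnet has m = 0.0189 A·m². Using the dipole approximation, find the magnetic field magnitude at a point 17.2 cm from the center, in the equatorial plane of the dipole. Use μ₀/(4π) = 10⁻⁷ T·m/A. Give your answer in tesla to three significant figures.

B ≈ 3.71×10⁻⁷ T

In the equatorial plane B = (μ₀/4π)·m/r³ (half the axial value).
B = (10⁻⁷)·(0.0189) / (0.172)³ = 3.714×10⁻⁷ T.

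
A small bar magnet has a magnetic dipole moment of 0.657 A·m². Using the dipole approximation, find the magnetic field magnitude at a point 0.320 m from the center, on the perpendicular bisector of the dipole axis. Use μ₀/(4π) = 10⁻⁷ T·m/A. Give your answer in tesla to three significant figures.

B ≈ 2.01×10⁻⁶ T

In the equatorial plane B = (μ₀/4π)·m/r³ (half the axial value).
B = (10⁻⁷)·(0.657) / (0.320)³ = 2.005×10⁻⁶ T.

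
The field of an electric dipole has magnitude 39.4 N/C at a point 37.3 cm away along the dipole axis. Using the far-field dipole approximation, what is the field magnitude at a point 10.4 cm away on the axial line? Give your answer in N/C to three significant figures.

Dipole fields scale as 1/r³ in the far field; the geometry is the same at both points.
E₂ = E₁ · (r₁/r₂)³ = 39.4 · (37.3/10.4)³.
(r₁/r₂)³ = (3.587)³ = 46.13.
E₂ ≈ 1818 N/C.

E ≈ 1820 N/C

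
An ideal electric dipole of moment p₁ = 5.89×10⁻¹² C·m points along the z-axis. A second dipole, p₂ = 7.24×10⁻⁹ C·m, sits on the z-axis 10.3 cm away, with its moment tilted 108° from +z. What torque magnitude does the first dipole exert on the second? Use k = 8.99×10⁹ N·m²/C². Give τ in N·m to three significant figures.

The second dipole sits on the axis of the first, so the field there is axial: E₁ = 2kp₁/r³ along +z.
E₁ = 2(8.99×10⁹)(5.89×10⁻¹²)/(0.103)³ = 96.92 N/C.
Torque on the second dipole: τ = p₂ E₁ sinθ.
τ = (7.24×10⁻⁹)(96.92)·sin108° = 6.673×10⁻⁷ N·m.

τ ≈ 6.67×10⁻⁷ N·m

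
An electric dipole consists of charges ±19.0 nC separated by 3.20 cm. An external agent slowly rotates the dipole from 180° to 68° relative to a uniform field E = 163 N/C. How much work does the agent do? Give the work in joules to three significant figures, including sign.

W ≈ -1.36×10⁻⁷ J

Dipole moment p = qd = (1.90×10⁻⁸ C)(0.0320 m) = 6.08×10⁻¹⁰ C·m.
W_ext = ΔU = U(θ₂) − U(θ₁) = −pE cosθ₂ − (−pE cosθ₁) = pE(cosθ₁ − cosθ₂).
W = (6.08×10⁻¹⁰)(163)·(cos180° − cos68°) = (9.910×10⁻⁸)·(-1.3746) = -1.362×10⁻⁷ J.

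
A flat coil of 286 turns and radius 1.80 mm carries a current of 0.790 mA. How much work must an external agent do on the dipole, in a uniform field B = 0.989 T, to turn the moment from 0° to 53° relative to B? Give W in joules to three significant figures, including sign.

m = NIA = NIπa² = 286·(7.90×10⁻⁴)·π·(0.00180)² = 2.30×10⁻⁶ A·m².
W_ext = ΔU = −mB cosθ₂ + mB cosθ₁ = mB(cosθ₁ − cosθ₂).
W = (2.30×10⁻⁶)(0.989)·(cos0° − cos53°) = (2.275×10⁻⁶)·(+0.3982) = 9.058×10⁻⁷ J.

W ≈ 9.06×10⁻⁷ J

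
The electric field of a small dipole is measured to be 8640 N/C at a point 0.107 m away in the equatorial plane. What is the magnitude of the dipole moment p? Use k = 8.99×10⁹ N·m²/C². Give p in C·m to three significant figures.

In the equatorial plane E = kp/r³, so p = Er³/(k).
p = (8640)·(0.107)³ / (8.99×10⁹) = 1.177×10⁻⁹ C·m.

p ≈ 1.18×10⁻⁹ C·m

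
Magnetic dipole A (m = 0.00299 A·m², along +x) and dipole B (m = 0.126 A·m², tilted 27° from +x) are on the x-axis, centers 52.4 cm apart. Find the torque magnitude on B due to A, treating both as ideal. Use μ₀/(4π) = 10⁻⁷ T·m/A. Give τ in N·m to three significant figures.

Dipole B is on the axis of dipole A, so B₁ there is axial: B₁ = (μ₀/4π)·2m₁/r³ along +x.
B₁ = 2(10⁻⁷)(0.00299)/(0.524)³ = 4.156×10⁻⁹ T.
τ = m₂ B₁ sinθ.
τ = (0.126)(4.156×10⁻⁹)·sin27° = 2.378×10⁻¹⁰ N·m.

τ ≈ 2.38×10⁻¹⁰ N·m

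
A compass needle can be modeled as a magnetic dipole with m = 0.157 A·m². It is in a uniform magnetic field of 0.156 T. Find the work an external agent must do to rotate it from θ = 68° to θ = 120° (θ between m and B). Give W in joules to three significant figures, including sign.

W ≈ 0.0214 J

W_ext = ΔU = −mB cosθ₂ + mB cosθ₁ = mB(cosθ₁ − cosθ₂).
W = (0.157)(0.156)·(cos68° − cos120°) = (0.02449)·(+0.8746) = 0.02142 J.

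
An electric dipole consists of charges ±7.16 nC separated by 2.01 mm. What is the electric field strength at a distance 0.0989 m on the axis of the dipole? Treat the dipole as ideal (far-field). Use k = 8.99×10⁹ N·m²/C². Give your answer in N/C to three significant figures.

Dipole moment p = qd = (7.16×10⁻⁹ C)(0.00201 m) = 1.439×10⁻¹¹ C·m.
On the dipole axis E = 2kp/r³.
E = 2·(8.99×10⁹)(1.439×10⁻¹¹) / (0.0989)³ = 267.5 N/C.

E ≈ 267 N/C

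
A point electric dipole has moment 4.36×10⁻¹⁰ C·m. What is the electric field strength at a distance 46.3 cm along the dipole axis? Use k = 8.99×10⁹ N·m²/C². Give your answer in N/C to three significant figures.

E ≈ 79.0 N/C

On the dipole axis E = 2kp/r³.
E = 2·(8.99×10⁹)(4.36×10⁻¹⁰) / (0.463)³ = 78.98 N/C.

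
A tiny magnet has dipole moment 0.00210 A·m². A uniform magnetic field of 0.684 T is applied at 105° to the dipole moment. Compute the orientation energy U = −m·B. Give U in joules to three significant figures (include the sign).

U = −m·B = −mB cosθ.
U = −(0.00210)(0.684)·cos105° = 3.718×10⁻⁴ J.

U ≈ 3.72×10⁻⁴ J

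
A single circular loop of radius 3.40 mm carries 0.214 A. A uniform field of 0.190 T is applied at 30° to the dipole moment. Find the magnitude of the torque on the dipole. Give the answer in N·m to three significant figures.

Magnetic moment m = IA = Iπa² = (0.214)·π·(0.00340)² = 7.772×10⁻⁶ A·m².
Torque on a magnetic dipole: τ = mB sinθ.
τ = (7.772×10⁻⁶)(0.190)·sin30° = 7.383×10⁻⁷ N·m.

τ ≈ 7.38×10⁻⁷ N·m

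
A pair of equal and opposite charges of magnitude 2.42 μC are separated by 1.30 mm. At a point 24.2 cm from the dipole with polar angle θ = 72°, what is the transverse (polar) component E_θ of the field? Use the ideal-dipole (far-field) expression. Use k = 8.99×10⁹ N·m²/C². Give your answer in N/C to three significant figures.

E_θ ≈ 1900 N/C

Dipole moment p = qd = (2.42×10⁻⁶ C)(0.00130 m) = 3.146×10⁻⁹ C·m.
For a dipole, E_θ = (kp sinθ)/r³.
kp/r³ = (8.99×10⁹)(3.146×10⁻⁹)/(0.242)³ = 1996 N/C.
E_θ = 1996·sin72° = 1898 N/C.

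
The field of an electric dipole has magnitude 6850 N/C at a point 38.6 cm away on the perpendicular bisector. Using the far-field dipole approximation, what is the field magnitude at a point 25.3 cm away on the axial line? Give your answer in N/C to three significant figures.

E ≈ 4.87×10⁴ N/C

Dipole fields scale as 1/r³ in the far field.
The axial field is twice the equatorial field at the same r, so the geometry factor is 2/1.
E₂ = E₁ · (2/1) · (r₁/r₂)³ = 6850 · 2 · (38.6/25.3)³.
(r₁/r₂)³ = (1.526)³ = 3.551.
E₂ ≈ 4.865×10⁴ N/C.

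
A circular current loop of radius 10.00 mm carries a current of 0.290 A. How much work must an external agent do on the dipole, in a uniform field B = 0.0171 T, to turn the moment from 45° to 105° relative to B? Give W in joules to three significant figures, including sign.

W ≈ 1.50×10⁻⁶ J

Magnetic moment m = IA = Iπa² = (0.290)·π·(0.0100)² = 9.111×10⁻⁵ A·m².
W_ext = ΔU = −mB cosθ₂ + mB cosθ₁ = mB(cosθ₁ − cosθ₂).
W = (9.111×10⁻⁵)(0.0171)·(cos45° − cos105°) = (1.558×10⁻⁶)·(+0.9659) = 1.505×10⁻⁶ J.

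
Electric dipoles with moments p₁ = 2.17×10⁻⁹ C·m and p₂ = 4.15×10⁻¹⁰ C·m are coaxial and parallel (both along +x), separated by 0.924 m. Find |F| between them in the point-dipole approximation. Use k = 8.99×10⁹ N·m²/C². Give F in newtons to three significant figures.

F ≈ 6.66×10⁻⁸ N

On-axis field of dipole 1 at distance r: E = 2kp₁/r³. Force on dipole 2 is F = p₂·dE/dr (gradient along axis).
dE/dr = −6kp₁/r⁴, so |F| = 6kp₁p₂/r⁴ (attractive for aligned moments).
F = 6(8.99×10⁹)(2.17×10⁻⁹)(4.15×10⁻¹⁰)/(0.924)⁴ = 6.664×10⁻⁸ N.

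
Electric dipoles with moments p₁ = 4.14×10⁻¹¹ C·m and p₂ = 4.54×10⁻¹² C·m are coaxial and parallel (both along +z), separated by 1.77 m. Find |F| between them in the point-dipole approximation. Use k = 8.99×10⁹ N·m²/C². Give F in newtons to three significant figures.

F ≈ 1.03×10⁻¹² N

On-axis field of dipole 1 at distance r: E = 2kp₁/r³. Force on dipole 2 is F = p₂·dE/dr (gradient along axis).
dE/dr = −6kp₁/r⁴, so |F| = 6kp₁p₂/r⁴ (attractive for aligned moments).
F = 6(8.99×10⁹)(4.14×10⁻¹¹)(4.54×10⁻¹²)/(1.77)⁴ = 1.033×10⁻¹² N.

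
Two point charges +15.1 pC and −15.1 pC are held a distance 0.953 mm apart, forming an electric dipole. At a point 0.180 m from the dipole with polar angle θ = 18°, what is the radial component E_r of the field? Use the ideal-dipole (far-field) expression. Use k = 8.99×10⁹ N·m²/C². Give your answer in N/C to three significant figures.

E_r ≈ 0.0422 N/C

Dipole moment p = qd = (1.51×10⁻¹¹ C)(9.53×10⁻⁴ m) = 1.439×10⁻¹⁴ C·m.
For a dipole, E_r = (2kp cosθ)/r³.
kp/r³ = (8.99×10⁹)(1.439×10⁻¹⁴)/(0.180)³ = 0.02218 N/C.
E_r = 2·0.02218·cos18° = 0.04219 N/C.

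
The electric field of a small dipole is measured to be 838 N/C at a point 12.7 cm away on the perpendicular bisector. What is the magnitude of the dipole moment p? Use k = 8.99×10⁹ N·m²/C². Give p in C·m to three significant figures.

p ≈ 1.91×10⁻¹⁰ C·m

In the equatorial plane E = kp/r³, so p = Er³/(k).
p = (838)·(0.127)³ / (8.99×10⁹) = 1.909×10⁻¹⁰ C·m.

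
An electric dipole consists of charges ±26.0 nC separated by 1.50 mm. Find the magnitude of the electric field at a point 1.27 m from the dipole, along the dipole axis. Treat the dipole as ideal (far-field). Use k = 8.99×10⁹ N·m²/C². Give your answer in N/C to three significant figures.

Dipole moment p = qd = (2.60×10⁻⁸ C)(0.00150 m) = 3.90×10⁻¹¹ C·m.
On the dipole axis E = 2kp/r³.
E = 2·(8.99×10⁹)(3.90×10⁻¹¹) / (1.27)³ = 0.3423 N/C.

E ≈ 0.342 N/C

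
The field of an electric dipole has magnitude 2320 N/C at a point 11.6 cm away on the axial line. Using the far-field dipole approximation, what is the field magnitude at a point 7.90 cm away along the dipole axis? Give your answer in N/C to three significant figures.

Dipole fields scale as 1/r³ in the far field; the geometry is the same at both points.
E₂ = E₁ · (r₁/r₂)³ = 2320 · (11.6/7.90)³.
(r₁/r₂)³ = (1.468)³ = 3.166.
E₂ ≈ 7345 N/C.

E ≈ 7340 N/C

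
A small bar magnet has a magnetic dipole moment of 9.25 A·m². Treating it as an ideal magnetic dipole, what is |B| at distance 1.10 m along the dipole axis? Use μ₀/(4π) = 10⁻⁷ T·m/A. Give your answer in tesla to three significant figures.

B ≈ 1.39×10⁻⁶ T

On axis B = (μ₀/4π)·2m/r³.
B = 2·(10⁻⁷)·(9.25) / (1.10)³ = 1.390×10⁻⁶ T.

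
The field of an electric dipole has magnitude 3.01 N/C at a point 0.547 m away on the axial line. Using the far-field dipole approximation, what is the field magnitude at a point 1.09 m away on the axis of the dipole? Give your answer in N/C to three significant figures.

Dipole fields scale as 1/r³ in the far field; the geometry is the same at both points.
E₂ = E₁ · (r₁/r₂)³ = 3.01 · (0.547/1.09)³.
(r₁/r₂)³ = (0.5018)³ = 0.1264.
E₂ ≈ 0.3804 N/C.

E ≈ 0.380 N/C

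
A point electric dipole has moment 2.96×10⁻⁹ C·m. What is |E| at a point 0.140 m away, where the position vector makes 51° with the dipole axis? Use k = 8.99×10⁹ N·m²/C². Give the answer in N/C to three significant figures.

At angle θ the dipole field magnitude is E = (kp/r³)·√(1 + 3cos²θ).
kp/r³ = (8.99×10⁹)(2.96×10⁻⁹) / (0.140)³ = 9698 N/C.
√(1 + 3cos²51°) = √(1 + 3·0.3960) = √2.1881 ≈ 1.4792.
E ≈ 9698 × 1.479 = 1.435×10⁴ N/C.

E ≈ 1.43×10⁴ N/C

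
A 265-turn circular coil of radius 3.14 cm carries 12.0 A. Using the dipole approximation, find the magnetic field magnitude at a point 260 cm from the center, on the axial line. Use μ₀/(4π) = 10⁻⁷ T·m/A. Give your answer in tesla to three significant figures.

B ≈ 1.12×10⁻⁷ T

m = NIA = NIπa² = 265·(12.0)·π·(0.0314)² = 9.85 A·m².
On axis B = (μ₀/4π)·2m/r³.
B = 2·(10⁻⁷)·(9.85) / (2.60)³ = 1.121×10⁻⁷ T.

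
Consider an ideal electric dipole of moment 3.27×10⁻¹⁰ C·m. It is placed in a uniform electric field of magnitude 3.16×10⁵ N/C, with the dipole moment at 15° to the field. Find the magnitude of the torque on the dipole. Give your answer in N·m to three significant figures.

Torque on an electric dipole: τ = pE sinθ.
τ = (3.27×10⁻¹⁰)(3.16×10⁵)·sin15° = 2.674×10⁻⁵ N·m.

τ ≈ 2.67×10⁻⁵ N·m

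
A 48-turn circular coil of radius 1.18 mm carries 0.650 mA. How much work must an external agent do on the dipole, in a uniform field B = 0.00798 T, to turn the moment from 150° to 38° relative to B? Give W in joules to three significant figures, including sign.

m = NIA = NIπa² = 48·(6.50×10⁻⁴)·π·(0.00118)² = 1.365×10⁻⁷ A·m².
W_ext = ΔU = −mB cosθ₂ + mB cosθ₁ = mB(cosθ₁ − cosθ₂).
W = (1.365×10⁻⁷)(0.00798)·(cos150° − cos38°) = (1.089×10⁻⁹)·(-1.6540) = -1.802×10⁻⁹ J.

W ≈ -1.80×10⁻⁹ J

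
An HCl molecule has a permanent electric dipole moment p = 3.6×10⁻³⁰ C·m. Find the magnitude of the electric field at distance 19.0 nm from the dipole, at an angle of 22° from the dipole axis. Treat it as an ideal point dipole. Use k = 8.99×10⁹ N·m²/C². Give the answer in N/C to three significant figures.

E ≈ 8930 N/C

At angle θ the dipole field magnitude is E = (kp/r³)·√(1 + 3cos²θ).
kp/r³ = (8.99×10⁹)(3.60×10⁻³⁰) / (1.90×10⁻⁸)³ = 4718 N/C.
√(1 + 3cos²22°) = √(1 + 3·0.8597) = √3.5790 ≈ 1.8918.
E ≈ 4718 × 1.892 = 8927 N/C.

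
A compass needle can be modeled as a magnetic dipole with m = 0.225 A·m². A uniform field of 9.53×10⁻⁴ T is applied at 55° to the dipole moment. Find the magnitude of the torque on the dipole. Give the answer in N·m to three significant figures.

Torque on a magnetic dipole: τ = mB sinθ.
τ = (0.225)(9.53×10⁻⁴)·sin55° = 1.756×10⁻⁴ N·m.

τ ≈ 1.76×10⁻⁴ N·m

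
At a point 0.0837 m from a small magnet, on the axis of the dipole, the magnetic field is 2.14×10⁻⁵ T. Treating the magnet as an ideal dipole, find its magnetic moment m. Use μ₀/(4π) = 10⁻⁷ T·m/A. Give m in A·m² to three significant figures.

On axis B = (μ₀/4π)·2m/r³, so m = Br³·4π/(μ₀·2).
m = (2.14×10⁻⁵)·(0.0837)³ / (2·10⁻⁷) = 0.06274 A·m².

m ≈ 0.0627 A·m²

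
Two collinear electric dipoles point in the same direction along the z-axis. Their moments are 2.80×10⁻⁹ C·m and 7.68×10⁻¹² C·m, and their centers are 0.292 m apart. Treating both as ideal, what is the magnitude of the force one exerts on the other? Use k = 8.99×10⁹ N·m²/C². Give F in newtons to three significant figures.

F ≈ 1.60×10⁻⁷ N

On-axis field of dipole 1 at distance r: E = 2kp₁/r³. Force on dipole 2 is F = p₂·dE/dr (gradient along axis).
dE/dr = −6kp₁/r⁴, so |F| = 6kp₁p₂/r⁴ (attractive for aligned moments).
F = 6(8.99×10⁹)(2.80×10⁻⁹)(7.68×10⁻¹²)/(0.292)⁴ = 1.596×10⁻⁷ N.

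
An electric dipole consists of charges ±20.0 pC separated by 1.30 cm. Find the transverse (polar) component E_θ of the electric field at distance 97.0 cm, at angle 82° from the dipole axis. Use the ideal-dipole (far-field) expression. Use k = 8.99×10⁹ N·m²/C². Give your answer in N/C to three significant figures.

Dipole moment p = qd = (2.00×10⁻¹¹ C)(0.0130 m) = 2.60×10⁻¹³ C·m.
For a dipole, E_θ = (kp sinθ)/r³.
kp/r³ = (8.99×10⁹)(2.60×10⁻¹³)/(0.970)³ = 0.002561 N/C.
E_θ = 0.002561·sin82° = 0.002536 N/C.

E_θ ≈ 0.00254 N/C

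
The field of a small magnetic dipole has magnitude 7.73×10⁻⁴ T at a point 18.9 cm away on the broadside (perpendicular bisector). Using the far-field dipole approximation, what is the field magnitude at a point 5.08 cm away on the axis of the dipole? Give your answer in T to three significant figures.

B ≈ 0.0796 T

Dipole fields scale as 1/r³ in the far field.
The axial field is twice the equatorial field at the same r, so the geometry factor is 2/1.
B₂ = B₁ · (2/1) · (r₁/r₂)³ = 7.73×10⁻⁴ · 2 · (18.9/5.08)³.
(r₁/r₂)³ = (3.72)³ = 51.5.
B₂ ≈ 0.07962 T.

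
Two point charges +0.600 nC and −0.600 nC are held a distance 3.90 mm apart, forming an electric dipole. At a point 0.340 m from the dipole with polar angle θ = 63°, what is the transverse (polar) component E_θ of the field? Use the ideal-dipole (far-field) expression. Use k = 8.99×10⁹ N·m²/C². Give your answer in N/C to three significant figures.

Dipole moment p = qd = (6.00×10⁻¹⁰ C)(0.00390 m) = 2.34×10⁻¹² C·m.
For a dipole, E_θ = (kp sinθ)/r³.
kp/r³ = (8.99×10⁹)(2.34×10⁻¹²)/(0.340)³ = 0.5352 N/C.
E_θ = 0.5352·sin63° = 0.4769 N/C.

E_θ ≈ 0.477 N/C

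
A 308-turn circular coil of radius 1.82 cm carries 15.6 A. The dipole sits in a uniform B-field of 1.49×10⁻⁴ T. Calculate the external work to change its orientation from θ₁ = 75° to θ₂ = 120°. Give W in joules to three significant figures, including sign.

W ≈ 5.65×10⁻⁴ J

m = NIA = NIπa² = 308·(15.6)·π·(0.0182)² = 5.00 A·m².
W_ext = ΔU = −mB cosθ₂ + mB cosθ₁ = mB(cosθ₁ − cosθ₂).
W = (5.00)(1.49×10⁻⁴)·(cos75° − cos120°) = (7.450×10⁻⁴)·(+0.7588) = 5.653×10⁻⁴ J.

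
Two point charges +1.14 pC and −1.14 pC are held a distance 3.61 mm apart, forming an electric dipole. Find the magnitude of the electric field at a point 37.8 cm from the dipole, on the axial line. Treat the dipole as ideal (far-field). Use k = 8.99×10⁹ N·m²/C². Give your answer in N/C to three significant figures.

E ≈ 0.00137 N/C

Dipole moment p = qd = (1.14×10⁻¹² C)(0.00361 m) = 4.115×10⁻¹⁵ C·m.
On the dipole axis E = 2kp/r³.
E = 2·(8.99×10⁹)(4.115×10⁻¹⁵) / (0.378)³ = 0.001370 N/C.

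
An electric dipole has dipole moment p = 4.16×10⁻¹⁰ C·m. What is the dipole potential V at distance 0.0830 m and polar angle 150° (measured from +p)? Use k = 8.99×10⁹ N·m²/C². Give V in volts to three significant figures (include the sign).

V ≈ -470 V

The dipole potential is V = kp cosθ / r².
V = (8.99×10⁹)(4.16×10⁻¹⁰)·cos150° / (0.0830)² = -470.1 V.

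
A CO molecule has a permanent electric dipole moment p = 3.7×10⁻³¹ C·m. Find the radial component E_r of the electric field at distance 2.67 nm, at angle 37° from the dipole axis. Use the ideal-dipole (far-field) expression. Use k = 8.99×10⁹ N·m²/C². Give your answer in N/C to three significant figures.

E_r ≈ 2.79×10⁵ N/C

For a dipole, E_r = (2kp cosθ)/r³.
kp/r³ = (8.99×10⁹)(3.70×10⁻³¹)/(2.67×10⁻⁹)³ = 1.748×10⁵ N/C.
E_r = 2·1.748×10⁵·cos37° = 2.791×10⁵ N/C.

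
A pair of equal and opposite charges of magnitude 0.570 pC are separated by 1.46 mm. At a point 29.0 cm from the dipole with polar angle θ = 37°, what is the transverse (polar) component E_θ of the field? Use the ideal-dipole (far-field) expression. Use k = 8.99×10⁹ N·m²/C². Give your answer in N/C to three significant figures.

Dipole moment p = qd = (5.70×10⁻¹³ C)(0.00146 m) = 8.322×10⁻¹⁶ C·m.
For a dipole, E_θ = (kp sinθ)/r³.
kp/r³ = (8.99×10⁹)(8.322×10⁻¹⁶)/(0.290)³ = 3.068×10⁻⁴ N/C.
E_θ = 3.068×10⁻⁴·sin37° = 1.846×10⁻⁴ N/C.

E_θ ≈ 1.85×10⁻⁴ N/C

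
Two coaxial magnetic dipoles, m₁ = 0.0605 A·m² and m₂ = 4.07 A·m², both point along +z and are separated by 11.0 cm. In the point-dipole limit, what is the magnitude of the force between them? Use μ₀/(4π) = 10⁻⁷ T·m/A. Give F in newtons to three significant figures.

On-axis B of dipole 1: B = (μ₀/4π)·2m₁/r³. Force on dipole 2: F = m₂·dB/dr.
dB/dr = −(μ₀/4π)·6m₁/r⁴, so |F| = (μ₀/4π)·6m₁m₂/r⁴.
F = 6(10⁻⁷)(0.0605)(4.07)/(0.110)⁴ = 0.001009 N.

F ≈ 0.00101 N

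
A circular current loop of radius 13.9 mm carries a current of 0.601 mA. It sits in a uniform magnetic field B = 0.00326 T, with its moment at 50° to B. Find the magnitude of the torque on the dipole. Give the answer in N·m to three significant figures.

τ ≈ 9.11×10⁻¹⁰ N·m

Magnetic moment m = IA = Iπa² = (6.01×10⁻⁴)·π·(0.0139)² = 3.648×10⁻⁷ A·m².
Torque on a magnetic dipole: τ = mB sinθ.
τ = (3.648×10⁻⁷)(0.00326)·sin50° = 9.110×10⁻¹⁰ N·m.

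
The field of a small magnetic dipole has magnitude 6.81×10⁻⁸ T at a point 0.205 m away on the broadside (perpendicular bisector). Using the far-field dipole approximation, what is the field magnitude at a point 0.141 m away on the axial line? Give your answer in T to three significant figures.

Dipole fields scale as 1/r³ in the far field.
The axial field is twice the equatorial field at the same r, so the geometry factor is 2/1.
B₂ = B₁ · (2/1) · (r₁/r₂)³ = 6.81×10⁻⁸ · 2 · (0.205/0.141)³.
(r₁/r₂)³ = (1.454)³ = 3.073.
B₂ ≈ 4.186×10⁻⁷ T.

B ≈ 4.19×10⁻⁷ T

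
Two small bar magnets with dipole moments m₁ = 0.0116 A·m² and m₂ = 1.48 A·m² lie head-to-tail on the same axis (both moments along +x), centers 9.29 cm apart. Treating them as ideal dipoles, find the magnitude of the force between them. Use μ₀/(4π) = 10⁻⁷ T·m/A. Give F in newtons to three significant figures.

On-axis B of dipole 1: B = (μ₀/4π)·2m₁/r³. Force on dipole 2: F = m₂·dB/dr.
dB/dr = −(μ₀/4π)·6m₁/r⁴, so |F| = (μ₀/4π)·6m₁m₂/r⁴.
F = 6(10⁻⁷)(0.0116)(1.48)/(0.0929)⁴ = 1.383×10⁻⁴ N.

F ≈ 1.38×10⁻⁴ N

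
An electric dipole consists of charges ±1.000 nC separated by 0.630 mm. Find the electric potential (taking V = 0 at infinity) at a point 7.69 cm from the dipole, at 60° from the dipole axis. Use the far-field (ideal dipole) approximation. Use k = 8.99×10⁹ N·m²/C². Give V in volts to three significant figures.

Dipole moment p = qd = (1.00×10⁻⁹ C)(6.30×10⁻⁴ m) = 6.30×10⁻¹³ C·m.
The dipole potential is V = kp cosθ / r².
V = (8.99×10⁹)(6.30×10⁻¹³)·cos60° / (0.0769)² = 0.4789 V.

V ≈ 0.479 V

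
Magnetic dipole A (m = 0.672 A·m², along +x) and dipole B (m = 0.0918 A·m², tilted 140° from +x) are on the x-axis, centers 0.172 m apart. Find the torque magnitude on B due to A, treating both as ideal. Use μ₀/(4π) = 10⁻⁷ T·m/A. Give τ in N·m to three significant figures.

Dipole B is on the axis of dipole A, so B₁ there is axial: B₁ = (μ₀/4π)·2m₁/r³ along +x.
B₁ = 2(10⁻⁷)(0.672)/(0.172)³ = 2.641×10⁻⁵ T.
τ = m₂ B₁ sinθ.
τ = (0.0918)(2.641×10⁻⁵)·sin140° = 1.559×10⁻⁶ N·m.

τ ≈ 1.56×10⁻⁶ N·m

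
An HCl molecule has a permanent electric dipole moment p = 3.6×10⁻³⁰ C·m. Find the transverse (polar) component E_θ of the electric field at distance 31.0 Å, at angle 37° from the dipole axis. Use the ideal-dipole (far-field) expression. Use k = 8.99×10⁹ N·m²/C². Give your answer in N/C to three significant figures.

For a dipole, E_θ = (kp sinθ)/r³.
kp/r³ = (8.99×10⁹)(3.60×10⁻³⁰)/(3.10×10⁻⁹)³ = 1.086×10⁶ N/C.
E_θ = 1.086×10⁶·sin37° = 6.538×10⁵ N/C.

E_θ ≈ 6.54×10⁵ N/C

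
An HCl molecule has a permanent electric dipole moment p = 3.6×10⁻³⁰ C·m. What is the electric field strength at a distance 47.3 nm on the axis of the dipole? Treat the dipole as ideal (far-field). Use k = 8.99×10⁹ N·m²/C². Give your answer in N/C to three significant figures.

E ≈ 612 N/C

On the dipole axis E = 2kp/r³.
E = 2·(8.99×10⁹)(3.60×10⁻³⁰) / (4.73×10⁻⁸)³ = 611.7 N/C.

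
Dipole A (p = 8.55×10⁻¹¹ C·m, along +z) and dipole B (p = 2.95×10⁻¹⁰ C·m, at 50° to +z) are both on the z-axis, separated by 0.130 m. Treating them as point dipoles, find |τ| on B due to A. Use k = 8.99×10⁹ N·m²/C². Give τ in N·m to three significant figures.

τ ≈ 1.58×10⁻⁷ N·m

The second dipole sits on the axis of the first, so the field there is axial: E₁ = 2kp₁/r³ along +z.
E₁ = 2(8.99×10⁹)(8.55×10⁻¹¹)/(0.130)³ = 699.7 N/C.
Torque on the second dipole: τ = p₂ E₁ sinθ.
τ = (2.95×10⁻¹⁰)(699.7)·sin50° = 1.581×10⁻⁷ N·m.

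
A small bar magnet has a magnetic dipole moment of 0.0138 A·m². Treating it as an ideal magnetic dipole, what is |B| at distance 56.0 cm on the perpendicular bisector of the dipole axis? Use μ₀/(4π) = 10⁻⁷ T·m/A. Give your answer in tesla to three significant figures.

B ≈ 7.86×10⁻⁹ T

In the equatorial plane B = (μ₀/4π)·m/r³ (half the axial value).
B = (10⁻⁷)·(0.0138) / (0.560)³ = 7.858×10⁻⁹ T.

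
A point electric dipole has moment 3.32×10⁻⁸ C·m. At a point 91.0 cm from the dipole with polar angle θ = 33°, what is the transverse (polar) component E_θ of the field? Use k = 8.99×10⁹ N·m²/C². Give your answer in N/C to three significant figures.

E_θ ≈ 216 N/C

For a dipole, E_θ = (kp sinθ)/r³.
kp/r³ = (8.99×10⁹)(3.32×10⁻⁸)/(0.910)³ = 396.1 N/C.
E_θ = 396.1·sin33° = 215.7 N/C.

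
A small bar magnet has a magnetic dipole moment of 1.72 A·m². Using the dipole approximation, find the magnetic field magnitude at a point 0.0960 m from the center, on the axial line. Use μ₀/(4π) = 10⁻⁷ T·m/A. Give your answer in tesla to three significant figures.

On axis B = (μ₀/4π)·2m/r³.
B = 2·(10⁻⁷)·(1.72) / (0.0960)³ = 3.888×10⁻⁴ T.

B ≈ 3.89×10⁻⁴ T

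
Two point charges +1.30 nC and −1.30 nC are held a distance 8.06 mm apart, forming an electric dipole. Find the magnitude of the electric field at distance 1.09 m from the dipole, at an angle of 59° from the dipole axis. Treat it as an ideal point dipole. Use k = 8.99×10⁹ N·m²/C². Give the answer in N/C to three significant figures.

E ≈ 0.0975 N/C

Dipole moment p = qd = (1.30×10⁻⁹ C)(0.00806 m) = 1.048×10⁻¹¹ C·m.
At angle θ the dipole field magnitude is E = (kp/r³)·√(1 + 3cos²θ).
kp/r³ = (8.99×10⁹)(1.048×10⁻¹¹) / (1.09)³ = 0.07275 N/C.
√(1 + 3cos²59°) = √(1 + 3·0.2653) = √1.7958 ≈ 1.3401.
E ≈ 0.07275 × 1.340 = 0.09749 N/C.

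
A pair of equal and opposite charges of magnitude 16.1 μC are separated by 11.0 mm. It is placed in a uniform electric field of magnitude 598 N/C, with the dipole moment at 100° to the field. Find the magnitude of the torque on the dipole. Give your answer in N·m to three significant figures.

Dipole moment p = qd = (1.61×10⁻⁵ C)(0.0110 m) = 1.771×10⁻⁷ C·m.
Torque on an electric dipole: τ = pE sinθ.
τ = (1.771×10⁻⁷)(598)·sin100° = 1.043×10⁻⁴ N·m.

τ ≈ 1.04×10⁻⁴ N·m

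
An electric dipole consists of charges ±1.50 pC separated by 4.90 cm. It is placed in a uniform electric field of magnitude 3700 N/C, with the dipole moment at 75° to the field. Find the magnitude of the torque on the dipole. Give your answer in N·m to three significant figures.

Dipole moment p = qd = (1.50×10⁻¹² C)(0.0490 m) = 7.35×10⁻¹⁴ C·m.
Torque on an electric dipole: τ = pE sinθ.
τ = (7.35×10⁻¹⁴)(3700)·sin75° = 2.627×10⁻¹⁰ N·m.

τ ≈ 2.63×10⁻¹⁰ N·m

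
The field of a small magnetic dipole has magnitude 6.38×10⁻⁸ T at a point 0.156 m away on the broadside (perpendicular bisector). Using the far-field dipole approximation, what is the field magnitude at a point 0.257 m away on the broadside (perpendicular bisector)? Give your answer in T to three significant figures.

Dipole fields scale as 1/r³ in the far field; the geometry is the same at both points.
B₂ = B₁ · (r₁/r₂)³ = 6.38×10⁻⁸ · (0.156/0.257)³.
(r₁/r₂)³ = (0.607)³ = 0.2237.
B₂ ≈ 1.427×10⁻⁸ T.

B ≈ 1.43×10⁻⁸ T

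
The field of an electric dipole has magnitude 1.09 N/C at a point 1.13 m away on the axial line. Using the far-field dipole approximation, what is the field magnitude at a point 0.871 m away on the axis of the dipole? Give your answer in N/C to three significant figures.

E ≈ 2.38 N/C

Dipole fields scale as 1/r³ in the far field; the geometry is the same at both points.
E₂ = E₁ · (r₁/r₂)³ = 1.09 · (1.13/0.871)³.
(r₁/r₂)³ = (1.297)³ = 2.184.
E₂ ≈ 2.380 N/C.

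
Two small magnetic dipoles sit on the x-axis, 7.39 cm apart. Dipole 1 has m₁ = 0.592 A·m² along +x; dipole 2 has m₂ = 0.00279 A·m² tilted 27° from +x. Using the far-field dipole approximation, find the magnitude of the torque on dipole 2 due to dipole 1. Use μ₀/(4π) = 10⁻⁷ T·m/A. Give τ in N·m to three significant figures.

Dipole B is on the axis of dipole A, so B₁ there is axial: B₁ = (μ₀/4π)·2m₁/r³ along +x.
B₁ = 2(10⁻⁷)(0.592)/(0.0739)³ = 2.934×10⁻⁴ T.
τ = m₂ B₁ sinθ.
τ = (0.00279)(2.934×10⁻⁴)·sin27° = 3.716×10⁻⁷ N·m.

τ ≈ 3.72×10⁻⁷ N·m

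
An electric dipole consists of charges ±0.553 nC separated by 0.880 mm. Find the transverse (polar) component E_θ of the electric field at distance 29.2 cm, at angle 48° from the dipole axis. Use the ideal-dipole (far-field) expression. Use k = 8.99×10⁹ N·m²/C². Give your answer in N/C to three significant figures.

Dipole moment p = qd = (5.53×10⁻¹⁰ C)(8.80×10⁻⁴ m) = 4.866×10⁻¹³ C·m.
For a dipole, E_θ = (kp sinθ)/r³.
kp/r³ = (8.99×10⁹)(4.866×10⁻¹³)/(0.292)³ = 0.1757 N/C.
E_θ = 0.1757·sin48° = 0.1306 N/C.

E_θ ≈ 0.131 N/C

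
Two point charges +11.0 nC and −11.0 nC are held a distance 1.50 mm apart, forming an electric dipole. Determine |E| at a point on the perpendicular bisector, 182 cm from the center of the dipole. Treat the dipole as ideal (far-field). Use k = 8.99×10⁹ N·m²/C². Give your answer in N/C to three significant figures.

E ≈ 0.0246 N/C

Dipole moment p = qd = (1.10×10⁻⁸ C)(0.00150 m) = 1.65×10⁻¹¹ C·m.
On the perpendicular bisector E = kp/r³ (half the axial value at the same distance).
E = (8.99×10⁹)(1.65×10⁻¹¹) / (1.82)³ = 0.02461 N/C.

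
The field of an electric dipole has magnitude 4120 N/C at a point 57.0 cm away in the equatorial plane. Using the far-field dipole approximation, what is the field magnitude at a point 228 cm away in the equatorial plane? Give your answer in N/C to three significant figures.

Dipole fields scale as 1/r³ in the far field; the geometry is the same at both points.
E₂ = E₁ · (r₁/r₂)³ = 4120 · (57.0/228)³.
(r₁/r₂)³ = (0.25)³ = 0.01562.
E₂ ≈ 64.38 N/C.

E ≈ 64.4 N/C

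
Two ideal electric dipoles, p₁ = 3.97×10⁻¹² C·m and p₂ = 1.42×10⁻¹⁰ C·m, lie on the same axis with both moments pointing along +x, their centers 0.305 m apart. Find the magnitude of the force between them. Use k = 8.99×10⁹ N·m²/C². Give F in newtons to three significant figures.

F ≈ 3.51×10⁻⁹ N

On-axis field of dipole 1 at distance r: E = 2kp₁/r³. Force on dipole 2 is F = p₂·dE/dr (gradient along axis).
dE/dr = −6kp₁/r⁴, so |F| = 6kp₁p₂/r⁴ (attractive for aligned moments).
F = 6(8.99×10⁹)(3.97×10⁻¹²)(1.42×10⁻¹⁰)/(0.305)⁴ = 3.514×10⁻⁹ N.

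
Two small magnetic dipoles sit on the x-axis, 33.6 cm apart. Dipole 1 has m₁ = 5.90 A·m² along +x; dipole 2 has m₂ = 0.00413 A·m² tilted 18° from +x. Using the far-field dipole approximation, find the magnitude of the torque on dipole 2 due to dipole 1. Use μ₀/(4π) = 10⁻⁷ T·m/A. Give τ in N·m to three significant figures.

Dipole B is on the axis of dipole A, so B₁ there is axial: B₁ = (μ₀/4π)·2m₁/r³ along +x.
B₁ = 2(10⁻⁷)(5.90)/(0.336)³ = 3.111×10⁻⁵ T.
τ = m₂ B₁ sinθ.
τ = (0.00413)(3.111×10⁻⁵)·sin18° = 3.970×10⁻⁸ N·m.

τ ≈ 3.97×10⁻⁸ N·m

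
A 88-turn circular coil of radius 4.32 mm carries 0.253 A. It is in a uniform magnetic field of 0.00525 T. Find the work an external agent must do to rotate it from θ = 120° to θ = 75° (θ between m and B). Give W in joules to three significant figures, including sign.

m = NIA = NIπa² = 88·(0.253)·π·(0.00432)² = 0.001305 A·m².
W_ext = ΔU = −mB cosθ₂ + mB cosθ₁ = mB(cosθ₁ − cosθ₂).
W = (0.001305)(0.00525)·(cos120° − cos75°) = (6.851×10⁻⁶)·(-0.7588) = -5.199×10⁻⁶ J.

W ≈ -5.20×10⁻⁶ J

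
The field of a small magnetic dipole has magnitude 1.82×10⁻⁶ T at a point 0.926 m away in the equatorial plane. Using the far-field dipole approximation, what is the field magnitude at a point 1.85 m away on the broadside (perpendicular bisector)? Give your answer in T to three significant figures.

B ≈ 2.28×10⁻⁷ T

Dipole fields scale as 1/r³ in the far field; the geometry is the same at both points.
B₂ = B₁ · (r₁/r₂)³ = 1.82×10⁻⁶ · (0.926/1.85)³.
(r₁/r₂)³ = (0.5005)³ = 0.1254.
B₂ ≈ 2.282×10⁻⁷ T.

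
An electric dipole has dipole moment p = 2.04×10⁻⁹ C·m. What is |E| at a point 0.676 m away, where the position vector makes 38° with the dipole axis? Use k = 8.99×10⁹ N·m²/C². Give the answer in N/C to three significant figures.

At angle θ the dipole field magnitude is E = (kp/r³)·√(1 + 3cos²θ).
kp/r³ = (8.99×10⁹)(2.04×10⁻⁹) / (0.676)³ = 59.37 N/C.
√(1 + 3cos²38°) = √(1 + 3·0.6210) = √2.8629 ≈ 1.6920.
E ≈ 59.37 × 1.692 = 100.5 N/C.

E ≈ 100 N/C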